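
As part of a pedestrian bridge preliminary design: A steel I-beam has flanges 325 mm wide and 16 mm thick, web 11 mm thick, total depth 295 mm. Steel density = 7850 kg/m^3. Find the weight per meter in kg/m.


A_flanges = 2 * 325 * 16 = 10400 mm^2
A_web = (295 - 2 * 16) * 11 = 2893 mm^2
A_total = 10400 + 2893 = 13293 mm^2 = 0.013293 m^2
Weight = rho * A = 7850 * 0.013293 = 104.35 kg/m

104.35 kg/m


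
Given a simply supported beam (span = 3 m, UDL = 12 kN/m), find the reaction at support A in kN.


Total load = w * L = 12 * 3 = 36 kN
By symmetry, each reaction R = total / 2 = 36 / 2 = 18.0 kN

18.0 kN


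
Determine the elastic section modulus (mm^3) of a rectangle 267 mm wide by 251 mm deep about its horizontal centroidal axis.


S = b * h^2 / 6
= 267 * 251^2 / 6
= 267 * 63001 / 6
= 2803544.5 mm^3

2803544.5 mm^3


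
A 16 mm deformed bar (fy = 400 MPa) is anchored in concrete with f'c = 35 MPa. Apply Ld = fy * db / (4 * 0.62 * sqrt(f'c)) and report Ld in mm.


Ld = (fy * db) / (4 * 0.62 * sqrt(f'c))
= (400 * 16) / (4 * 0.62 * sqrt(35))
= 6400 / 14.6719
= 436.21 mm

436.21 mm


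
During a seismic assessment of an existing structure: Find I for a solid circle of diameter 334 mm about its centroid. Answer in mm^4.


r = d / 2 = 334 / 2 = 167.0 mm
I = pi * r^4 / 4 = pi * 167.0^4 / 4
= 610879802.01 mm^4

610879802.01 mm^4


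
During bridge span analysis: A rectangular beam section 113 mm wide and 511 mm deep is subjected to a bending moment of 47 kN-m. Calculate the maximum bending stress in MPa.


I = b * h^3 / 12 = 113 * 511^3 / 12 = 1256492491.92 mm^4
y = h / 2 = 511 / 2 = 255.5 mm
M = 47 kN-m = 47000000.0 N-mm
sigma = M * y / I = 47000000.0 * 255.5 / 1256492491.92
= 9.56 MPa

9.56 MPa


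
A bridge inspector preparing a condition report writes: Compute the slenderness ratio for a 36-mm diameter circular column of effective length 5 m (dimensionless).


Radius of gyration r = d / 4 = 36 / 4 = 9.0 mm
L_eff = 5000.0 mm
Slenderness ratio = L / r = 5000.0 / 9.0 = 555.56 (dimensionless)

555.56 (dimensionless)


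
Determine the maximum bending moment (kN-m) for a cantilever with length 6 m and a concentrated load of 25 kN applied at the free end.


For a cantilever with a point load at the free end:
M_max = P * L = 25 * 6 = 150 kN-m

150 kN-m


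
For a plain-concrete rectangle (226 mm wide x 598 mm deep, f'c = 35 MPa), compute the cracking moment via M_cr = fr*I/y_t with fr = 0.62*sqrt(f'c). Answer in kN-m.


fr = 0.62 * sqrt(35) = 0.62 * 5.9161 = 3.668 MPa
I = 226 * 598^3 / 12 = 4027455449.33 mm^4
y_t = 299.0 mm
M_cr = fr * I / y_t = 3.668 * 4027455449.33 / 299.0 N-mm
= 49.4066 kN-m

49.4066 kN-m


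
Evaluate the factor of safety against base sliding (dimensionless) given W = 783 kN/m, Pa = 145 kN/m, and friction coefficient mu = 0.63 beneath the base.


Resisting force = mu * W = 0.63 * 783 = 493.29 kN/m
FOS = Resisting / Driving = 493.29 / 145
= 3.402 (dimensionless)

3.402 (dimensionless)


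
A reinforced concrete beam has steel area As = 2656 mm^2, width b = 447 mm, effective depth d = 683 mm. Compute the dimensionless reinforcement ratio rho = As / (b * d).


rho = As / (b * d)
= 2656 / (447 * 683)
= 2656 / 305301
= 0.0087 (dimensionless)

0.0087 (dimensionless)


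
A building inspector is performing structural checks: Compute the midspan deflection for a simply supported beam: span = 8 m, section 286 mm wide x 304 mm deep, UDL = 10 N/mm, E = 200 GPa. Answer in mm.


I = 286 * 304^3 / 12 = 669584725.33 mm^4
L = 8000.0 mm, w = 10 N/mm, E = 200000.0 MPa
delta = 5 * w * L^4 / (384 * E * I)
= 5 * 10 * 8000.0^4 / (384 * 200000.0 * 669584725.33)
= 3.9826 mm

3.9826 mm


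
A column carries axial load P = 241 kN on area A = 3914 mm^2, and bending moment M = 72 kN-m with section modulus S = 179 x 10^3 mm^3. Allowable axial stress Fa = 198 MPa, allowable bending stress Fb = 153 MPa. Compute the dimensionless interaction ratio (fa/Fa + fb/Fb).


f_a = P / A = 241000.0 / 3914 = 61.5738 MPa
f_b = M / S = 72000000.0 / 179000.0 = 402.2346 MPa
Ratio = f_a / Fa + f_b / Fb
= 61.5738 / 198 + 402.2346 / 153
= 2.94 (dimensionless)

2.94 (dimensionless)


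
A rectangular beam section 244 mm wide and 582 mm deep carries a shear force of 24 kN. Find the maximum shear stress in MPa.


A = b * h = 244 * 582 = 142008 mm^2
V = 24 kN = 24000.0 N
tau_max = 1.5 * V / A = 1.5 * 24000.0 / 142008
= 0.2535 MPa

0.2535 MPa


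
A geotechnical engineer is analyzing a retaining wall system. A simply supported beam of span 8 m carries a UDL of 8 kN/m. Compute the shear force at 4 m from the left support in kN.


R_A = w * L / 2 = 8 * 8 / 2 = 32.0 kN
V(x) = R_A - w * x = 32.0 - 8 * 4
= 0.0 kN

0.0 kN


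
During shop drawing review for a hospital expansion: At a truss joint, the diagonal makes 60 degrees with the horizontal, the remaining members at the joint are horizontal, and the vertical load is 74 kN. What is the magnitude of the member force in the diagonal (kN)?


At the joint, only the diagonal has a vertical component, so vertical equilibrium gives:
F * sin(60) = 74
F = 74 / sin(60)
= 74 / 0.866025
= 85.45 kN

85.45 kN


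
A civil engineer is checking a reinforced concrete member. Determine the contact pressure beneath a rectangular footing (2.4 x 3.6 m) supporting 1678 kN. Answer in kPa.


A = 2.4 * 3.6 = 8.64 m^2
q = P / A = 1678 / 8.64
= 194.213 kPa

194.213 kPa


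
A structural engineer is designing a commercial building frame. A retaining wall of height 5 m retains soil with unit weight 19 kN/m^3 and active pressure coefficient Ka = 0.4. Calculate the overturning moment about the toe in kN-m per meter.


Pa = 0.5 * Ka * gamma * H^2
= 0.5 * 0.4 * 19 * 5^2
= 95.0 kN/m
Arm = H / 3 = 5 / 3 = 1.6667 m
Mo = Pa * arm = Pa * H / 3 = 95.0 * 5 / 3 = 158.3333 kN-m/m

158.3333 kN-m/m


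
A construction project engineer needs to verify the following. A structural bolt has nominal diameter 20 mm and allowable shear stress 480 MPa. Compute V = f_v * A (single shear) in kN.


A = pi * d^2 / 4 = pi * 20^2 / 4 = 314.1593 mm^2
V = f_v * A / 1000 = 480 * 314.1593 / 1000
= 150.7964 kN

150.7964 kN


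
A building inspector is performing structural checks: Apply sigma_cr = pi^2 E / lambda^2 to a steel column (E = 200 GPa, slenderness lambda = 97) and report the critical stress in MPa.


sigma_cr = pi^2 * E / lambda^2
= 9.8696 * 200000.0 / 97^2
= 9.8696 * 200000.0 / 9409
= 209.7907 MPa

209.7907 MPa


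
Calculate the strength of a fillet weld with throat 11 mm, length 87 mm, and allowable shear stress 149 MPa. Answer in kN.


Strength = throat * length * allowable stress
= 11 * 87 * 149 N
= 142593 N
= 142.59 kN

142.59 kN


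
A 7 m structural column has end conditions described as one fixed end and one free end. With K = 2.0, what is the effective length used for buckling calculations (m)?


L_eff = K * L
= 2.0 * 7
= 14.0 m

14.0 m


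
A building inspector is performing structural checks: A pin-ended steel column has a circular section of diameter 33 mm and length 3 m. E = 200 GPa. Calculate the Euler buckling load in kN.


I = pi * d^4 / 64 = 58213.76 mm^4
L = 3000.0 mm
P_cr = pi^2 * E * I / L^2
= 9.8696 * 200000.0 * 58213.76 / 3000.0^2
= 12767.71 N = 12.7677 kN

12.7677 kN


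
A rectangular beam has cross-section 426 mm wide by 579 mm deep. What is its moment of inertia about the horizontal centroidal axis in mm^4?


I = b * h^3 / 12
= 426 * 579^3 / 12
= 426 * 194104539 / 12
= 6890711134.5 mm^4

6890711134.5 mm^4


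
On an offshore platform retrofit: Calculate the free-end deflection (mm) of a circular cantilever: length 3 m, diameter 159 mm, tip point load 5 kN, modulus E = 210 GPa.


I = pi * d^4 / 64 = pi * 159^4 / 64 = 31373169.51 mm^4
L = 3000.0 mm, P = 5000.0 N, E = 210000.0 MPa
delta = P * L^3 / (3 * E * I)
= 5000.0 * 3000.0^3 / (3 * 210000.0 * 31373169.51)
= 6.8302 mm

6.8302 mm


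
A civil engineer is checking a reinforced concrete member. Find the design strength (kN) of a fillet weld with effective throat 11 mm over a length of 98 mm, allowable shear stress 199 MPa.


Strength = throat * length * allowable stress
= 11 * 98 * 199 N
= 214522 N
= 214.52 kN

214.52 kN


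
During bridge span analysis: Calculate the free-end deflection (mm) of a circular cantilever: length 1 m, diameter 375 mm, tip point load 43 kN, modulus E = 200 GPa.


I = pi * d^4 / 64 = pi * 375^4 / 64 = 970722217.33 mm^4
L = 1000.0 mm, P = 43000.0 N, E = 200000.0 MPa
delta = P * L^3 / (3 * E * I)
= 43000.0 * 1000.0^3 / (3 * 200000.0 * 970722217.33)
= 0.0738 mm

0.0738 mm


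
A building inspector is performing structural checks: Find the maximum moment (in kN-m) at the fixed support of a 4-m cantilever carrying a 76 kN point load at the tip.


For a cantilever with a point load at the free end:
M_max = P * L = 76 * 4 = 304 kN-m

304 kN-m


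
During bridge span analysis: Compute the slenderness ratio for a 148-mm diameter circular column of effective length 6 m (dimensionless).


Radius of gyration r = d / 4 = 148 / 4 = 37.0 mm
L_eff = 6000.0 mm
Slenderness ratio = L / r = 6000.0 / 37.0 = 162.16 (dimensionless)

162.16 (dimensionless)


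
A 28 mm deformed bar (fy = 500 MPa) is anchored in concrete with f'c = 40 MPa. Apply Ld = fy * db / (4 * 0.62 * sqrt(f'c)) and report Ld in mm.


Ld = (fy * db) / (4 * 0.62 * sqrt(f'c))
= (500 * 28) / (4 * 0.62 * sqrt(40))
= 14000 / 15.6849
= 892.58 mm

892.58 mm


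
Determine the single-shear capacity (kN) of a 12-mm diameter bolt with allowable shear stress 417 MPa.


A = pi * d^2 / 4 = pi * 12^2 / 4 = 113.0973 mm^2
V = f_v * A / 1000 = 417 * 113.0973 / 1000
= 47.1616 kN

47.1616 kN


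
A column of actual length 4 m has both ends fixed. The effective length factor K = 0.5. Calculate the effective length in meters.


L_eff = K * L
= 0.5 * 4
= 2.0 m

2.0 m


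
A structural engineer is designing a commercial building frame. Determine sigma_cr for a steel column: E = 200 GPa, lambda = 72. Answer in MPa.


sigma_cr = pi^2 * E / lambda^2
= 9.8696 * 200000.0 / 72^2
= 9.8696 * 200000.0 / 5184
= 380.7718 MPa

380.7718 MPa


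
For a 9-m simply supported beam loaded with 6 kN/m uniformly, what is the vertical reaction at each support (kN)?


Total load = w * L = 6 * 9 = 54 kN
By symmetry, each reaction R = total / 2 = 54 / 2 = 27.0 kN

27.0 kN


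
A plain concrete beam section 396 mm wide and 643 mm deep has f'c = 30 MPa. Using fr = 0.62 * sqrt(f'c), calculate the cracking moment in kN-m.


fr = 0.62 * sqrt(30) = 0.62 * 5.4772 = 3.3959 MPa
I = 396 * 643^3 / 12 = 8772974331.0 mm^4
y_t = 321.5 mm
M_cr = fr * I / y_t = 3.3959 * 8772974331.0 / 321.5 N-mm
= 92.6655 kN-m

92.6655 kN-m


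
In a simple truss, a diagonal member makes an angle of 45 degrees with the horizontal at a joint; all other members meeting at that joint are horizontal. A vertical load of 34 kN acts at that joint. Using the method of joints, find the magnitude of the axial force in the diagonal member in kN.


At the joint, only the diagonal has a vertical component, so vertical equilibrium gives:
F * sin(45) = 34
F = 34 / sin(45)
= 34 / 0.707107
= 48.08 kN

48.08 kN


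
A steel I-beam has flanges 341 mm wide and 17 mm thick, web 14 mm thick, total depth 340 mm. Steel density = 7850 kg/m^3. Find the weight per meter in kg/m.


A_flanges = 2 * 341 * 17 = 11594 mm^2
A_web = (340 - 2 * 17) * 14 = 4284 mm^2
A_total = 11594 + 4284 = 15878 mm^2 = 0.015878 m^2
Weight = rho * A = 7850 * 0.015878 = 124.6423 kg/m

124.6423 kg/m


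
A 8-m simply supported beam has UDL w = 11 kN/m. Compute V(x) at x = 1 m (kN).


R_A = w * L / 2 = 11 * 8 / 2 = 44.0 kN
V(x) = R_A - w * x = 44.0 - 11 * 1
= 33.0 kN

33.0 kN


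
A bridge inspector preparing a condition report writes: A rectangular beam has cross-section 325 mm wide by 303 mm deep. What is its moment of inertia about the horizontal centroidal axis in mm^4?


I = b * h^3 / 12
= 325 * 303^3 / 12
= 325 * 27818127 / 12
= 753407606.25 mm^4

753407606.25 mm^4


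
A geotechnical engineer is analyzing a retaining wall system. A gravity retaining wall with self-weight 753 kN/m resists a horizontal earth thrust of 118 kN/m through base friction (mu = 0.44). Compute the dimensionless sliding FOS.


Resisting force = mu * W = 0.44 * 753 = 331.32 kN/m
FOS = Resisting / Driving = 331.32 / 118
= 2.8078 (dimensionless)

2.8078 (dimensionless)


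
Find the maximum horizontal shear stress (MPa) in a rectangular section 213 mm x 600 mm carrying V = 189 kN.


A = b * h = 213 * 600 = 127800 mm^2
V = 189 kN = 189000.0 N
tau_max = 1.5 * V / A = 1.5 * 189000.0 / 127800
= 2.2183 MPa

2.2183 MPa


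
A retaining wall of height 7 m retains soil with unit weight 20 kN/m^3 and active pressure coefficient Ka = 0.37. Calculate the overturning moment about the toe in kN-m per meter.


Pa = 0.5 * Ka * gamma * H^2
= 0.5 * 0.37 * 20 * 7^2
= 181.3 kN/m
Arm = H / 3 = 7 / 3 = 2.3333 m
Mo = Pa * arm = Pa * H / 3 = 181.3 * 7 / 3 = 423.0333 kN-m/m

423.0333 kN-m/m


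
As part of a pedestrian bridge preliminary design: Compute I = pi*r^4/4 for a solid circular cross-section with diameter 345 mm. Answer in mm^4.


r = d / 2 = 345 / 2 = 172.5 mm
I = pi * r^4 / 4 = pi * 172.5^4 / 4
= 695418562.61 mm^4

695418562.61 mm^4


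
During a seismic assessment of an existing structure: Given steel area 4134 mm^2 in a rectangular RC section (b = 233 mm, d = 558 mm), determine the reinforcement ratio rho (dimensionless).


rho = As / (b * d)
= 4134 / (233 * 558)
= 4134 / 130014
= 0.031797 (dimensionless)

0.031797 (dimensionless)


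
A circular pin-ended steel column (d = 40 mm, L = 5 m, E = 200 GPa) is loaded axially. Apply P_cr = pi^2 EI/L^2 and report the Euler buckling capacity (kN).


I = pi * d^4 / 64 = 125663.71 mm^4
L = 5000.0 mm
P_cr = pi^2 * E * I / L^2
= 9.8696 * 200000.0 * 125663.71 / 5000.0^2
= 9922.01 N = 9.922 kN

9.922 kN


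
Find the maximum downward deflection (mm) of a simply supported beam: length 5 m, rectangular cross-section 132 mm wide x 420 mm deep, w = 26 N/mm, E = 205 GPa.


I = 132 * 420^3 / 12 = 814968000.0 mm^4
L = 5000.0 mm, w = 26 N/mm, E = 205000.0 MPa
delta = 5 * w * L^4 / (384 * E * I)
= 5 * 26 * 5000.0^4 / (384 * 205000.0 * 814968000.0)
= 1.2665 mm

1.2665 mm


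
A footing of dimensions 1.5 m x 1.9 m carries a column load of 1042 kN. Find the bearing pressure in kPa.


A = 1.5 * 1.9 = 2.85 m^2
q = P / A = 1042 / 2.85
= 365.614 kPa

365.614 kPa


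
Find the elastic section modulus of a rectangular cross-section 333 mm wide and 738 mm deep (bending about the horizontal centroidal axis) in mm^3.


S = b * h^2 / 6
= 333 * 738^2 / 6
= 333 * 544644 / 6
= 30227742.0 mm^3

30227742.0 mm^3


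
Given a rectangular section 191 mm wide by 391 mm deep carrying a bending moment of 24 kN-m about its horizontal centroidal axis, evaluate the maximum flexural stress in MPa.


I = b * h^3 / 12 = 191 * 391^3 / 12 = 951442163.42 mm^4
y = h / 2 = 391 / 2 = 195.5 mm
M = 24 kN-m = 24000000.0 N-mm
sigma = M * y / I = 24000000.0 * 195.5 / 951442163.42
= 4.93 MPa

4.93 MPa


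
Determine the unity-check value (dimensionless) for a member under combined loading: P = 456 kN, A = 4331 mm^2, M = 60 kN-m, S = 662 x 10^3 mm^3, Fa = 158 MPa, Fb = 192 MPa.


f_a = P / A = 456000.0 / 4331 = 105.2875 MPa
f_b = M / S = 60000000.0 / 662000.0 = 90.6344 MPa
Ratio = f_a / Fa + f_b / Fb
= 105.2875 / 158 + 90.6344 / 192
= 1.1384 (dimensionless)

1.1384 (dimensionless)


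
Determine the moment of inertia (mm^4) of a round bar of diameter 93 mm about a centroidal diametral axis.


r = d / 2 = 93 / 2 = 46.5 mm
I = pi * r^4 / 4 = pi * 46.5^4 / 4
= 3671991.72 mm^4

3671991.72 mm^4


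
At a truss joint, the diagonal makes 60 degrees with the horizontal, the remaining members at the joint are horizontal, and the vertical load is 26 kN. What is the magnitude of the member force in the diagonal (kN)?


At the joint, only the diagonal has a vertical component, so vertical equilibrium gives:
F * sin(60) = 26
F = 26 / sin(60)
= 26 / 0.866025
= 30.02 kN

30.02 kN


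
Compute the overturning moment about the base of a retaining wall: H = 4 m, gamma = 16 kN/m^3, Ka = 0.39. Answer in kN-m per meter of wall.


Pa = 0.5 * Ka * gamma * H^2
= 0.5 * 0.39 * 16 * 4^2
= 49.92 kN/m
Arm = H / 3 = 4 / 3 = 1.3333 m
Mo = Pa * arm = Pa * H / 3 = 49.92 * 4 / 3 = 66.56 kN-m/m

66.56 kN-m/m


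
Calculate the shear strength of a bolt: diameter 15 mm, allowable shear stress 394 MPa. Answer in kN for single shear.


A = pi * d^2 / 4 = pi * 15^2 / 4 = 176.7146 mm^2
V = f_v * A / 1000 = 394 * 176.7146 / 1000
= 69.6255 kN

69.6255 kN


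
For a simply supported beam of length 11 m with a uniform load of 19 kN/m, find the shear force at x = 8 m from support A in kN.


R_A = w * L / 2 = 19 * 11 / 2 = 104.5 kN
V(x) = R_A - w * x = 104.5 - 19 * 8
= -47.5 kN

-47.5 kN


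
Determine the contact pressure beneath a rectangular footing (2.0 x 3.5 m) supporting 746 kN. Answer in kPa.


A = 2.0 * 3.5 = 7.0 m^2
q = P / A = 746 / 7.0
= 106.5714 kPa

106.5714 kPa


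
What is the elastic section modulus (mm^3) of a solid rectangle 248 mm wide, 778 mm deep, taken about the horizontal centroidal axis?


S = b * h^2 / 6
= 248 * 778^2 / 6
= 248 * 605284 / 6
= 25018405.33 mm^3

25018405.33 mm^3


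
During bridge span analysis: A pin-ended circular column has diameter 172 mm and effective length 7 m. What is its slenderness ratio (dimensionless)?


Radius of gyration r = d / 4 = 172 / 4 = 43.0 mm
L_eff = 7000.0 mm
Slenderness ratio = L / r = 7000.0 / 43.0 = 162.79 (dimensionless)

162.79 (dimensionless)


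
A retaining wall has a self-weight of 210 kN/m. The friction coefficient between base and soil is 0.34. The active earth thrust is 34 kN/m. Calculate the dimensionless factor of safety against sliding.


Resisting force = mu * W = 0.34 * 210 = 71.4 kN/m
FOS = Resisting / Driving = 71.4 / 34
= 2.1 (dimensionless)

2.1 (dimensionless)


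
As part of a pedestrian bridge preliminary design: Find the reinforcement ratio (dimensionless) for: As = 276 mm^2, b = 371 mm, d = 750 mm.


rho = As / (b * d)
= 276 / (371 * 750)
= 276 / 278250
= 0.000992 (dimensionless)

0.000992 (dimensionless)


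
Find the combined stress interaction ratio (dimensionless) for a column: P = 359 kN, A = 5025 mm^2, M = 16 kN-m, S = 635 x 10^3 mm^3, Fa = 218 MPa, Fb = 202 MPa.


f_a = P / A = 359000.0 / 5025 = 71.4428 MPa
f_b = M / S = 16000000.0 / 635000.0 = 25.1969 MPa
Ratio = f_a / Fa + f_b / Fb
= 71.4428 / 218 + 25.1969 / 202
= 0.4525 (dimensionless)

0.4525 (dimensionless)


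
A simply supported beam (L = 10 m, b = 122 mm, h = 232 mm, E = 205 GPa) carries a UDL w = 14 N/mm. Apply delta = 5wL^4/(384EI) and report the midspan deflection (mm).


I = 122 * 232^3 / 12 = 126952874.67 mm^4
L = 10000.0 mm, w = 14 N/mm, E = 205000.0 MPa
delta = 5 * w * L^4 / (384 * E * I)
= 5 * 14 * 10000.0^4 / (384 * 205000.0 * 126952874.67)
= 70.0439 mm

70.0439 mm


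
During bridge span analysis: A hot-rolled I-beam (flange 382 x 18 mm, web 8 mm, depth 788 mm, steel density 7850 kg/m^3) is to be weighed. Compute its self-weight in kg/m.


A_flanges = 2 * 382 * 18 = 13752 mm^2
A_web = (788 - 2 * 18) * 8 = 6016 mm^2
A_total = 13752 + 6016 = 19768 mm^2 = 0.019768 m^2
Weight = rho * A = 7850 * 0.019768 = 155.1788 kg/m

155.1788 kg/m


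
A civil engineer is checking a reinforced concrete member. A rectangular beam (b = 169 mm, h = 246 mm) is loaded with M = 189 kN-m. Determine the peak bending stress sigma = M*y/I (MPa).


I = b * h^3 / 12 = 169 * 246^3 / 12 = 209657682.0 mm^4
y = h / 2 = 246 / 2 = 123.0 mm
M = 189 kN-m = 189000000.0 N-mm
sigma = M * y / I = 189000000.0 * 123.0 / 209657682.0
= 110.88 MPa

110.88 MPa


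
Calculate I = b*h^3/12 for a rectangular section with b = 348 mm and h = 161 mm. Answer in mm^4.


I = b * h^3 / 12
= 348 * 161^3 / 12
= 348 * 4173281 / 12
= 121025149.0 mm^4

121025149.0 mm^4


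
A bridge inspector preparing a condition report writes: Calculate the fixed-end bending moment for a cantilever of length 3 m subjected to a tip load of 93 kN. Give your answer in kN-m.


For a cantilever with a point load at the free end:
M_max = P * L = 93 * 3 = 279 kN-m

279 kN-m


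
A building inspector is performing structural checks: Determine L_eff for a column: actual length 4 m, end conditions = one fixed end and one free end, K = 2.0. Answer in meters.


L_eff = K * L
= 2.0 * 4
= 8.0 m

8.0 m


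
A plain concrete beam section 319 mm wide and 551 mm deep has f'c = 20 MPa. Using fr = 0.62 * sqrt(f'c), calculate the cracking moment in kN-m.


fr = 0.62 * sqrt(20) = 0.62 * 4.4721 = 2.7727 MPa
I = 319 * 551^3 / 12 = 4446970347.42 mm^4
y_t = 275.5 mm
M_cr = fr * I / y_t = 2.7727 * 4446970347.42 / 275.5 N-mm
= 44.7558 kN-m

44.7558 kN-m


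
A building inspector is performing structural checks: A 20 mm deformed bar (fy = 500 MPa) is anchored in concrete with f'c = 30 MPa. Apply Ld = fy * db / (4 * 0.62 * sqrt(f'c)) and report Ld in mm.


Ld = (fy * db) / (4 * 0.62 * sqrt(f'c))
= (500 * 20) / (4 * 0.62 * sqrt(30))
= 10000 / 13.5835
= 736.19 mm

736.19 mm


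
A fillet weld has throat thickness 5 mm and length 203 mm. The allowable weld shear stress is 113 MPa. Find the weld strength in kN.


Strength = throat * length * allowable stress
= 5 * 203 * 113 N
= 114695 N
= 114.69 kN

114.69 kN


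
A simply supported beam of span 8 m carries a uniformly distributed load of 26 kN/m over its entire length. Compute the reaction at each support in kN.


Total load = w * L = 26 * 8 = 208 kN
By symmetry, each reaction R = total / 2 = 208 / 2 = 104.0 kN

104.0 kN


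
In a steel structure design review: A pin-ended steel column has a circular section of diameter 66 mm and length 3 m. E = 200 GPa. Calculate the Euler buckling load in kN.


I = pi * d^4 / 64 = 931420.18 mm^4
L = 3000.0 mm
P_cr = pi^2 * E * I / L^2
= 9.8696 * 200000.0 * 931420.18 / 3000.0^2
= 204283.3 N = 204.2833 kN

204.2833 kN


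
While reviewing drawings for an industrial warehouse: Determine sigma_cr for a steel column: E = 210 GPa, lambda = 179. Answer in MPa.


sigma_cr = pi^2 * E / lambda^2
= 9.8696 * 210000.0 / 179^2
= 9.8696 * 210000.0 / 32041
= 64.6864 MPa

64.6864 MPa


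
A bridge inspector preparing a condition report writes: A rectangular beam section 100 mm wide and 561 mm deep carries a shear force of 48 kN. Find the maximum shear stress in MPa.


A = b * h = 100 * 561 = 56100 mm^2
V = 48 kN = 48000.0 N
tau_max = 1.5 * V / A = 1.5 * 48000.0 / 56100
= 1.2834 MPa

1.2834 MPa


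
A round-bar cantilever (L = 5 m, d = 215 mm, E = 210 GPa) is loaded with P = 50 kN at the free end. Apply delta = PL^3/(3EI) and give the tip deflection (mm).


I = pi * d^4 / 64 = pi * 215^4 / 64 = 104887501.03 mm^4
L = 5000.0 mm, P = 50000.0 N, E = 210000.0 MPa
delta = P * L^3 / (3 * E * I)
= 50000.0 * 5000.0^3 / (3 * 210000.0 * 104887501.03)
= 94.5836 mm

94.5836 mm


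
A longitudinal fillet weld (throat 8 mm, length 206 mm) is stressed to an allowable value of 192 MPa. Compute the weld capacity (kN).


Strength = throat * length * allowable stress
= 8 * 206 * 192 N
= 316416 N
= 316.42 kN

316.42 kN


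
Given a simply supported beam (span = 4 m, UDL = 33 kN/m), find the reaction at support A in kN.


Total load = w * L = 33 * 4 = 132 kN
By symmetry, each reaction R = total / 2 = 132 / 2 = 66.0 kN

66.0 kN


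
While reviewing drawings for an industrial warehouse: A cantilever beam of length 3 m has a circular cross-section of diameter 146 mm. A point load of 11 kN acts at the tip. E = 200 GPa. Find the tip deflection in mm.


I = pi * d^4 / 64 = pi * 146^4 / 64 = 22303926.33 mm^4
L = 3000.0 mm, P = 11000.0 N, E = 200000.0 MPa
delta = P * L^3 / (3 * E * I)
= 11000.0 * 3000.0^3 / (3 * 200000.0 * 22303926.33)
= 22.1934 mm

22.1934 mm


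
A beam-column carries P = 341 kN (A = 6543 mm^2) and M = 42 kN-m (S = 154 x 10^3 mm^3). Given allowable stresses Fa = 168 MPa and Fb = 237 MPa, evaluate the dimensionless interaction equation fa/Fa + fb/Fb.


f_a = P / A = 341000.0 / 6543 = 52.1168 MPa
f_b = M / S = 42000000.0 / 154000.0 = 272.7273 MPa
Ratio = f_a / Fa + f_b / Fb
= 52.1168 / 168 + 272.7273 / 237
= 1.461 (dimensionless)

1.461 (dimensionless)


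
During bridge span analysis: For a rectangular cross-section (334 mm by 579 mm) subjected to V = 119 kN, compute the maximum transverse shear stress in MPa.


A = b * h = 334 * 579 = 193386 mm^2
V = 119 kN = 119000.0 N
tau_max = 1.5 * V / A = 1.5 * 119000.0 / 193386
= 0.923 MPa

0.923 MPa


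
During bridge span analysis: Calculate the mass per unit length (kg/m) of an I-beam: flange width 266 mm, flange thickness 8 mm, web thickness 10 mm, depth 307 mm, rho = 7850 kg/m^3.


A_flanges = 2 * 266 * 8 = 4256 mm^2
A_web = (307 - 2 * 8) * 10 = 2910 mm^2
A_total = 4256 + 2910 = 7166 mm^2 = 0.007166 m^2
Weight = rho * A = 7850 * 0.007166 = 56.2531 kg/m

56.2531 kg/m


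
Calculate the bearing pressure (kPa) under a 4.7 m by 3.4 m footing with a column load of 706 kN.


A = 4.7 * 3.4 = 15.98 m^2
q = P / A = 706 / 15.98
= 44.1802 kPa

44.1802 kPa


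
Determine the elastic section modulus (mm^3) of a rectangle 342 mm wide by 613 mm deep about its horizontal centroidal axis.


S = b * h^2 / 6
= 342 * 613^2 / 6
= 342 * 375769 / 6
= 21418833.0 mm^3

21418833.0 mm^3


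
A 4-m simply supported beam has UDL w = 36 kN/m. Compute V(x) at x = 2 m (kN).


R_A = w * L / 2 = 36 * 4 / 2 = 72.0 kN
V(x) = R_A - w * x = 72.0 - 36 * 2
= 0.0 kN

0.0 kN


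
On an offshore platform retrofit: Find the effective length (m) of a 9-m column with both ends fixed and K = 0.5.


L_eff = K * L
= 0.5 * 9
= 4.5 m

4.5 m


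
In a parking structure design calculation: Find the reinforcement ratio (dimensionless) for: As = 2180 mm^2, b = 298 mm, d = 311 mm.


rho = As / (b * d)
= 2180 / (298 * 311)
= 2180 / 92678
= 0.023522 (dimensionless)

0.023522 (dimensionless)


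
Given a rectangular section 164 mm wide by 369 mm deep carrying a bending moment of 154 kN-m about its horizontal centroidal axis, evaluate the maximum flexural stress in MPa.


I = b * h^3 / 12 = 164 * 369^3 / 12 = 686659923.0 mm^4
y = h / 2 = 369 / 2 = 184.5 mm
M = 154 kN-m = 154000000.0 N-mm
sigma = M * y / I = 154000000.0 * 184.5 / 686659923.0
= 41.38 MPa

41.38 MPa


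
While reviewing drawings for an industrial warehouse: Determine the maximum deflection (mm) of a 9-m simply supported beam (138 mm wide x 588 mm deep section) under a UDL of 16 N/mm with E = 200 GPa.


I = 138 * 588^3 / 12 = 2337920928.0 mm^4
L = 9000.0 mm, w = 16 N/mm, E = 200000.0 MPa
delta = 5 * w * L^4 / (384 * E * I)
= 5 * 16 * 9000.0^4 / (384 * 200000.0 * 2337920928.0)
= 2.9233 mm

2.9233 mm


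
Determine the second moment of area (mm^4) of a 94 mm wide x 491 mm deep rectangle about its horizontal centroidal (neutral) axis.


I = b * h^3 / 12
= 94 * 491^3 / 12
= 94 * 118370771 / 12
= 927237706.17 mm^4

927237706.17 mm^4


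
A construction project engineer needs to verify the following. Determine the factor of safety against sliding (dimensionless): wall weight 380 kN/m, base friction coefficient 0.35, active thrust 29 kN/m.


Resisting force = mu * W = 0.35 * 380 = 133.0 kN/m
FOS = Resisting / Driving = 133.0 / 29
= 4.5862 (dimensionless)

4.5862 (dimensionless)


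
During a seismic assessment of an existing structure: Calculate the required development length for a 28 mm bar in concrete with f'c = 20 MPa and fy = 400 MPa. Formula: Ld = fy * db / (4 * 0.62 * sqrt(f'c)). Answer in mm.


Ld = (fy * db) / (4 * 0.62 * sqrt(f'c))
= (400 * 28) / (4 * 0.62 * sqrt(20))
= 11200 / 11.0909
= 1009.84 mm

1009.84 mm


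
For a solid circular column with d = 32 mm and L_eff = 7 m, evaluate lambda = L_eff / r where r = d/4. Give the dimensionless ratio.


Radius of gyration r = d / 4 = 32 / 4 = 8.0 mm
L_eff = 7000.0 mm
Slenderness ratio = L / r = 7000.0 / 8.0 = 875.0 (dimensionless)

875.0 (dimensionless)


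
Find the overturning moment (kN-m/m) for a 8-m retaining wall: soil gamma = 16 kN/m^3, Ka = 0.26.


Pa = 0.5 * Ka * gamma * H^2
= 0.5 * 0.26 * 16 * 8^2
= 133.12 kN/m
Arm = H / 3 = 8 / 3 = 2.6667 m
Mo = Pa * arm = Pa * H / 3 = 133.12 * 8 / 3 = 354.9867 kN-m/m

354.9867 kN-m/m


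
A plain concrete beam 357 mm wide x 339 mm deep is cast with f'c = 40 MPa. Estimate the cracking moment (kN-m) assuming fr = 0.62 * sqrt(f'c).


fr = 0.62 * sqrt(40) = 0.62 * 6.3246 = 3.9212 MPa
I = 357 * 339^3 / 12 = 1159007015.25 mm^4
y_t = 169.5 mm
M_cr = fr * I / y_t = 3.9212 * 1159007015.25 / 169.5 N-mm
= 26.8125 kN-m

26.8125 kN-m


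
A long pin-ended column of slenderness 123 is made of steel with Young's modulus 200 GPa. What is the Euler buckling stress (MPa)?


sigma_cr = pi^2 * E / lambda^2
= 9.8696 * 200000.0 / 123^2
= 9.8696 * 200000.0 / 15129
= 130.4727 MPa

130.4727 MPa


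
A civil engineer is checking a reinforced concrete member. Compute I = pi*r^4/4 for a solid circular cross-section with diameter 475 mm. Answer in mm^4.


r = d / 2 = 475 / 2 = 237.5 mm
I = pi * r^4 / 4 = pi * 237.5^4 / 4
= 2498873878.23 mm^4

2498873878.23 mm^4


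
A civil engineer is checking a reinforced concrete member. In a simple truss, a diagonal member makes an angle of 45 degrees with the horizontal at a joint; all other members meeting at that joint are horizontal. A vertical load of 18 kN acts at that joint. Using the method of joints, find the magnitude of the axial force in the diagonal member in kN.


At the joint, only the diagonal has a vertical component, so vertical equilibrium gives:
F * sin(45) = 18
F = 18 / sin(45)
= 18 / 0.707107
= 25.46 kN

25.46 kN


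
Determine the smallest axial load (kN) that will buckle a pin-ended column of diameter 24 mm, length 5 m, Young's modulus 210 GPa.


I = pi * d^4 / 64 = 16286.02 mm^4
L = 5000.0 mm
P_cr = pi^2 * E * I / L^2
= 9.8696 * 210000.0 * 16286.02 / 5000.0^2
= 1350.19 N = 1.3502 kN

1.3502 kN


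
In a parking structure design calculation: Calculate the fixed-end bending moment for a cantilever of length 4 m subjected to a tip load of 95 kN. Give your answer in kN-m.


For a cantilever with a point load at the free end:
M_max = P * L = 95 * 4 = 380 kN-m

380 kN-m


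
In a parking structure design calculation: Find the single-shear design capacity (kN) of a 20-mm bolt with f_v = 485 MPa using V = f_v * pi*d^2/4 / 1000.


A = pi * d^2 / 4 = pi * 20^2 / 4 = 314.1593 mm^2
V = f_v * A / 1000 = 485 * 314.1593 / 1000
= 152.3672 kN

152.3672 kN


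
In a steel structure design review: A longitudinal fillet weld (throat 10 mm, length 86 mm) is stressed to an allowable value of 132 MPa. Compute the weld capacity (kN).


Strength = throat * length * allowable stress
= 10 * 86 * 132 N
= 113520 N
= 113.52 kN

113.52 kN


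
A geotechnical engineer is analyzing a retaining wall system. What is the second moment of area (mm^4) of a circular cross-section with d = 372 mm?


r = d / 2 = 372 / 2 = 186.0 mm
I = pi * r^4 / 4 = pi * 186.0^4 / 4
= 940029879.65 mm^4

940029879.65 mm^4


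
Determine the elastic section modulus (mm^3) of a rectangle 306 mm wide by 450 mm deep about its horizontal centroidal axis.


S = b * h^2 / 6
= 306 * 450^2 / 6
= 306 * 202500 / 6
= 10327500.0 mm^3

10327500.0 mm^3


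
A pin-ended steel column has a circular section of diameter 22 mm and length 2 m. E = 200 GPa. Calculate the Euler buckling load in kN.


I = pi * d^4 / 64 = 11499.01 mm^4
L = 2000.0 mm
P_cr = pi^2 * E * I / L^2
= 9.8696 * 200000.0 * 11499.01 / 2000.0^2
= 5674.54 N = 5.6745 kN

5.6745 kN


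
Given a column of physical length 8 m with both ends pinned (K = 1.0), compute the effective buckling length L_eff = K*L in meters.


L_eff = K * L
= 1.0 * 8
= 8.0 m

8.0 m


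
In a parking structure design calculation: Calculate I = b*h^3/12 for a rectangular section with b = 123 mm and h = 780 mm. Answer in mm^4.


I = b * h^3 / 12
= 123 * 780^3 / 12
= 123 * 474552000 / 12
= 4864158000.0 mm^4

4864158000.0 mm^4


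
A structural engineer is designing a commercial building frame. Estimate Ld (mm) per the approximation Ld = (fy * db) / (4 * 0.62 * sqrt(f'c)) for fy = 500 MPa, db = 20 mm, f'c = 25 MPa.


Ld = (fy * db) / (4 * 0.62 * sqrt(f'c))
= (500 * 20) / (4 * 0.62 * sqrt(25))
= 10000 / 12.4
= 806.45 mm

806.45 mm


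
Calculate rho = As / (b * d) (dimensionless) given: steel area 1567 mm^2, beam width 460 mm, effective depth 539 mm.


rho = As / (b * d)
= 1567 / (460 * 539)
= 1567 / 247940
= 0.00632 (dimensionless)

0.00632 (dimensionless)


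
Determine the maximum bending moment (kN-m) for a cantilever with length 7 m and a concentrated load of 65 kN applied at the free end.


For a cantilever with a point load at the free end:
M_max = P * L = 65 * 7 = 455 kN-m

455 kN-m


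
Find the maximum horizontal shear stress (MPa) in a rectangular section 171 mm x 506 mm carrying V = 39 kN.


A = b * h = 171 * 506 = 86526 mm^2
V = 39 kN = 39000.0 N
tau_max = 1.5 * V / A = 1.5 * 39000.0 / 86526
= 0.6761 MPa

0.6761 MPa


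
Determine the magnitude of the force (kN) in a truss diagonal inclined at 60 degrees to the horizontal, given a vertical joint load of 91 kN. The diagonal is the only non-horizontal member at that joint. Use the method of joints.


At the joint, only the diagonal has a vertical component, so vertical equilibrium gives:
F * sin(60) = 91
F = 91 / sin(60)
= 91 / 0.866025
= 105.08 kN

105.08 kN


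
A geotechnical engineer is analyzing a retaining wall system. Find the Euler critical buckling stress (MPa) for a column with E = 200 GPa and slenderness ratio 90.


sigma_cr = pi^2 * E / lambda^2
= 9.8696 * 200000.0 / 90^2
= 9.8696 * 200000.0 / 8100
= 243.6939 MPa

243.6939 MPa


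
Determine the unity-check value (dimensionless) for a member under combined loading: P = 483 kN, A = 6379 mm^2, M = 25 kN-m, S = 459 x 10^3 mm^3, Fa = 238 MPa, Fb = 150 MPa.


f_a = P / A = 483000.0 / 6379 = 75.7172 MPa
f_b = M / S = 25000000.0 / 459000.0 = 54.4662 MPa
Ratio = f_a / Fa + f_b / Fb
= 75.7172 / 238 + 54.4662 / 150
= 0.6812 (dimensionless)

0.6812 (dimensionless)


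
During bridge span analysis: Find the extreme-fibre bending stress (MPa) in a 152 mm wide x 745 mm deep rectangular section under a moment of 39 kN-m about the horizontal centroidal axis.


I = b * h^3 / 12 = 152 * 745^3 / 12 = 5237585916.67 mm^4
y = h / 2 = 745 / 2 = 372.5 mm
M = 39 kN-m = 39000000.0 N-mm
sigma = M * y / I = 39000000.0 * 372.5 / 5237585916.67
= 2.77 MPa

2.77 MPa


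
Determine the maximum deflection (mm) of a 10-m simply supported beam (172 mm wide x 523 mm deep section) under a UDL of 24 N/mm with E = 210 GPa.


I = 172 * 523^3 / 12 = 2050464560.33 mm^4
L = 10000.0 mm, w = 24 N/mm, E = 210000.0 MPa
delta = 5 * w * L^4 / (384 * E * I)
= 5 * 24 * 10000.0^4 / (384 * 210000.0 * 2050464560.33)
= 7.2574 mm

7.2574 mm


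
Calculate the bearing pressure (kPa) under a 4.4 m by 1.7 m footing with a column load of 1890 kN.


A = 4.4 * 1.7 = 7.48 m^2
q = P / A = 1890 / 7.48
= 252.6738 kPa

252.6738 kPa


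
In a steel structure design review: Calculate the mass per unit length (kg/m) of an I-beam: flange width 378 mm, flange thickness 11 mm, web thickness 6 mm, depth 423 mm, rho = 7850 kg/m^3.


A_flanges = 2 * 378 * 11 = 8316 mm^2
A_web = (423 - 2 * 11) * 6 = 2406 mm^2
A_total = 8316 + 2406 = 10722 mm^2 = 0.010722 m^2
Weight = rho * A = 7850 * 0.010722 = 84.1677 kg/m

84.1677 kg/m


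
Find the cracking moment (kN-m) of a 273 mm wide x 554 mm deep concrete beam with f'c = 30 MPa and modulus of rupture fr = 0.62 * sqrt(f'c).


fr = 0.62 * sqrt(30) = 0.62 * 5.4772 = 3.3959 MPa
I = 273 * 554^3 / 12 = 3868215806.0 mm^4
y_t = 277.0 mm
M_cr = fr * I / y_t = 3.3959 * 3868215806.0 / 277.0 N-mm
= 47.4224 kN-m

47.4224 kN-m


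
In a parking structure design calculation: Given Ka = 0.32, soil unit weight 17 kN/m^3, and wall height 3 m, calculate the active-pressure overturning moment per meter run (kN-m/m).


Pa = 0.5 * Ka * gamma * H^2
= 0.5 * 0.32 * 17 * 3^2
= 24.48 kN/m
Arm = H / 3 = 3 / 3 = 1.0 m
Mo = Pa * arm = Pa * H / 3 = 24.48 * 3 / 3 = 24.48 kN-m/m

24.48 kN-m/m


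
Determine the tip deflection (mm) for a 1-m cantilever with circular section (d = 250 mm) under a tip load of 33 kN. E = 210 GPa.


I = pi * d^4 / 64 = pi * 250^4 / 64 = 191747598.49 mm^4
L = 1000.0 mm, P = 33000.0 N, E = 210000.0 MPa
delta = P * L^3 / (3 * E * I)
= 33000.0 * 1000.0^3 / (3 * 210000.0 * 191747598.49)
= 0.2732 mm

0.2732 mm


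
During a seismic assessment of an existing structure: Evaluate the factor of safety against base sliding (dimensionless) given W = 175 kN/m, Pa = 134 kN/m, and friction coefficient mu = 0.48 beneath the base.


Resisting force = mu * W = 0.48 * 175 = 84.0 kN/m
FOS = Resisting / Driving = 84.0 / 134
= 0.6269 (dimensionless)

0.6269 (dimensionless)


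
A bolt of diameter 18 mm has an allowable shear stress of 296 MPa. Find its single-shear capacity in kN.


A = pi * d^2 / 4 = pi * 18^2 / 4 = 254.469 mm^2
V = f_v * A / 1000 = 296 * 254.469 / 1000
= 75.3228 kN

75.3228 kN


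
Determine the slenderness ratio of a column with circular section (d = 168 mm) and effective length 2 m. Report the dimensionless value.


Radius of gyration r = d / 4 = 168 / 4 = 42.0 mm
L_eff = 2000.0 mm
Slenderness ratio = L / r = 2000.0 / 42.0 = 47.62 (dimensionless)

47.62 (dimensionless)


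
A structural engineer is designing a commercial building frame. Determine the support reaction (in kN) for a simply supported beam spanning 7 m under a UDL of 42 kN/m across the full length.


Total load = w * L = 42 * 7 = 294 kN
By symmetry, each reaction R = total / 2 = 294 / 2 = 147.0 kN

147.0 kN


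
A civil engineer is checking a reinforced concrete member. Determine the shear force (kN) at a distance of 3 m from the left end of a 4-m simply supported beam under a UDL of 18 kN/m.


R_A = w * L / 2 = 18 * 4 / 2 = 36.0 kN
V(x) = R_A - w * x = 36.0 - 18 * 3
= -18.0 kN

-18.0 kN


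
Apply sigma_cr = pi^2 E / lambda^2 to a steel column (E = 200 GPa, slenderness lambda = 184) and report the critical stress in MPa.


sigma_cr = pi^2 * E / lambda^2
= 9.8696 * 200000.0 / 184^2
= 9.8696 * 200000.0 / 33856
= 58.3034 MPa

58.3034 MPa


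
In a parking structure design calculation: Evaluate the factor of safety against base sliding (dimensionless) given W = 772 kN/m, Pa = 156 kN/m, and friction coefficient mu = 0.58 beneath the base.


Resisting force = mu * W = 0.58 * 772 = 447.76 kN/m
FOS = Resisting / Driving = 447.76 / 156
= 2.8703 (dimensionless)

2.8703 (dimensionless)


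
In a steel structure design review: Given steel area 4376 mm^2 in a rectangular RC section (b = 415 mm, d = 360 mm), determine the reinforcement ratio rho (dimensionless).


rho = As / (b * d)
= 4376 / (415 * 360)
= 4376 / 149400
= 0.02929 (dimensionless)

0.02929 (dimensionless)


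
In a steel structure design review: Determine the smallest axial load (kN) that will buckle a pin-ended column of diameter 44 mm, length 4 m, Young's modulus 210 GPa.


I = pi * d^4 / 64 = 183984.23 mm^4
L = 4000.0 mm
P_cr = pi^2 * E * I / L^2
= 9.8696 * 210000.0 * 183984.23 / 4000.0^2
= 23833.05 N = 23.8331 kN

23.8331 kN


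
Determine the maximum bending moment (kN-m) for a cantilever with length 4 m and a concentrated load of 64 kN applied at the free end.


For a cantilever with a point load at the free end:
M_max = P * L = 64 * 4 = 256 kN-m

256 kN-m


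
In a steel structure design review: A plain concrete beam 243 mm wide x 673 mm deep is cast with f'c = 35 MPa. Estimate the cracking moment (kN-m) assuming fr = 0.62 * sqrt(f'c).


fr = 0.62 * sqrt(35) = 0.62 * 5.9161 = 3.668 MPa
I = 243 * 673^3 / 12 = 6172629644.25 mm^4
y_t = 336.5 mm
M_cr = fr * I / y_t = 3.668 * 6172629644.25 / 336.5 N-mm
= 67.2839 kN-m

67.2839 kN-m
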